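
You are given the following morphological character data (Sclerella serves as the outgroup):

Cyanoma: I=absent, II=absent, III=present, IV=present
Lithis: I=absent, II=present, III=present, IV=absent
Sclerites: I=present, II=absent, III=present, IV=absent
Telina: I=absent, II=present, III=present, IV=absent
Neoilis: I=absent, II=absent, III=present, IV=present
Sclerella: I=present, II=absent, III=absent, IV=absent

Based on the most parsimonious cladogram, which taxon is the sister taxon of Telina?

Character polarity is set by the outgroup: the derived state is whichever differs from the outgroup's state, so for I the derived state is 'absent', and for the remaining characters it is 'present'.
I (derived state 'absent') is shared by Cyanoma, Lithis, Neoilis, and Telina — a synapomorphy uniting that clade.
Only Lithis and Telina show the derived state 'present' for II, supporting them as a clade.
All ingroup taxa share the derived state 'present' for III; it defines the ingroup but does not resolve relationships within it.
IV: derived state 'present' in Cyanoma and Neoilis only — synapomorphy for {Cyanoma, Neoilis}.
Most parsimonious ingroup topology: (((Cyanoma,Neoilis),(Lithis,Telina)),Sclerites).
Telina and Lithis form a cherry on this tree, so they are sister taxa.

Lithis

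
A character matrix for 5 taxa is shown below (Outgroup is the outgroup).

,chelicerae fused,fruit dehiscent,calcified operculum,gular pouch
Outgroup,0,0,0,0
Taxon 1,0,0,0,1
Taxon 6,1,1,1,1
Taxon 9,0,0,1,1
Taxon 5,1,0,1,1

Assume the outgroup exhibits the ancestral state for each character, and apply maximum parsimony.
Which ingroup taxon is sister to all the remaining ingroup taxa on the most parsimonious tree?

The outgroup has state '0' for every character, so '1' is the derived state throughout.
Only Taxon 5 and Taxon 6 show the derived state '1' for chelicerae fused, supporting them as a clade.
fruit dehiscent: derived state '1' in Taxon 6 only — an autapomorphy, so it tells us nothing about relationships among taxa.
calcified operculum (derived state '1') is shared by Taxon 5, Taxon 6, and Taxon 9 — a synapomorphy uniting that clade.
All ingroup taxa share the derived state '1' for gular pouch; it defines the ingroup but does not resolve relationships within it.
Most parsimonious ingroup topology: (Taxon 1,((Taxon 6,Taxon 5),Taxon 9)).
Taxon 1 is sister to the clade containing all other ingroup taxa, so it is the earliest-diverging (most basal) ingroup lineage.

Taxon 1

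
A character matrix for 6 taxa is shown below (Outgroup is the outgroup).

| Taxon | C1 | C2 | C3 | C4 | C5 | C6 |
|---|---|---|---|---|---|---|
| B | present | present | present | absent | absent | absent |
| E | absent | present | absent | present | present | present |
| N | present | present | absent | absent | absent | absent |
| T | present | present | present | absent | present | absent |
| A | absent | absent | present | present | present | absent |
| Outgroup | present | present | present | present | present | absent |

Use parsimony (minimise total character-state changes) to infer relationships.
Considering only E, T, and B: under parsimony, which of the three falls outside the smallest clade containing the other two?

E

Character polarity is set by the outgroup: the derived state is whichever differs from the outgroup's state, so for C1, C2, C3, C4, C5 the derived state is 'absent', and for the remaining characters it is 'present'.
C1 (derived state 'absent') is shared by A and E — a synapomorphy uniting that clade.
C2 (derived state 'absent') is unique to A (autapomorphy; uninformative for grouping).
C3 groups E and N, which is incompatible with the clades supported by the remaining characters; treating it as convergent (homoplasy) costs fewer steps than any alternative tree.
Only B, N, and T show the derived state 'absent' for C4, supporting them as a clade.
C5: derived state 'absent' in B and N only — synapomorphy for {B, N}.
C6 (derived state 'present') is unique to E (autapomorphy; uninformative for grouping).
Most parsimonious ingroup topology: (((B,N),T),(E,A)).
B and T share a more recent common ancestor with each other than either does with E, so E is the least closely related of the three.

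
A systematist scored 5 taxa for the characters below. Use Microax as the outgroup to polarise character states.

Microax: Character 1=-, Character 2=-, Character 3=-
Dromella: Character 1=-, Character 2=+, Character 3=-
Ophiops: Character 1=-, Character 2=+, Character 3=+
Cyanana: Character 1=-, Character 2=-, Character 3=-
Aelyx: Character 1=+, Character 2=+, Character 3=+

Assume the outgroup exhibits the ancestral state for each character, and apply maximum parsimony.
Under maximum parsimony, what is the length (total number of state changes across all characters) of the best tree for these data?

3

The outgroup has state '-' for every character, so '+' is the derived state throughout.
Character 1: derived state '+' in Aelyx only — an autapomorphy, so it tells us nothing about relationships among taxa.
Character 2 (derived state '+') is shared by Aelyx, Dromella, and Ophiops — a synapomorphy uniting that clade.
Character 3 (derived state '+') is shared by Aelyx and Ophiops — a synapomorphy uniting that clade.
Most parsimonious ingroup topology: ((Dromella,(Ophiops,Aelyx)),Cyanana).
Changes per character on this tree: Character 1: 1; Character 2: 1; Character 3: 1.
Total = 3.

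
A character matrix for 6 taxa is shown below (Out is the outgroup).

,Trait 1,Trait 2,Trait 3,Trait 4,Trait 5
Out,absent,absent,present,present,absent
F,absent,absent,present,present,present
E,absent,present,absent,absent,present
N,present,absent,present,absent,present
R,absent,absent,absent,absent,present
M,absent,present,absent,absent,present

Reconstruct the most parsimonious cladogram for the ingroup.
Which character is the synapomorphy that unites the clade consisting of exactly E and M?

Trait 2

Character polarity is set by the outgroup: the derived state is whichever differs from the outgroup's state, so for Trait 3, Trait 4 the derived state is 'absent', and for the remaining characters it is 'present'.
Trait 1: derived state 'present' in N only — an autapomorphy, so it tells us nothing about relationships among taxa.
Trait 2: derived state 'present' in E and M only — synapomorphy for {E, M}.
Trait 3: derived state 'absent' in E, M, and R only — synapomorphy for {E, M, R}.
Trait 4 (derived state 'absent') is shared by E, M, N, and R — a synapomorphy uniting that clade.
Trait 5 (derived state 'present') is shared by all ingroup taxa — unites the whole ingroup.
Most parsimonious ingroup topology: (F,(((E,M),R),N)).
The clade {E, M} is supported by Trait 2: its derived state 'present' occurs in exactly those taxa and in no other taxon (including the outgroup).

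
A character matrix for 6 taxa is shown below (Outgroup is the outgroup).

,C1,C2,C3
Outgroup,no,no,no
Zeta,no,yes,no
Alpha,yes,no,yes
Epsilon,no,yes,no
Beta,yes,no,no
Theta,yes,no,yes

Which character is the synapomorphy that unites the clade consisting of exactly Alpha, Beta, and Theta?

The outgroup has state 'no' for every character, so 'yes' is the derived state throughout.
Only Alpha, Beta, and Theta show the derived state 'yes' for C1, supporting them as a clade.
C2 (derived state 'yes') is shared by Epsilon and Zeta — a synapomorphy uniting that clade.
C3 (derived state 'yes') is shared by Alpha and Theta — a synapomorphy uniting that clade.
Most parsimonious ingroup topology: ((Zeta,Epsilon),((Alpha,Theta),Beta)).
The clade {Alpha, Beta, Theta} is supported by C1: its derived state 'yes' occurs in exactly those taxa and in no other taxon (including the outgroup).

C1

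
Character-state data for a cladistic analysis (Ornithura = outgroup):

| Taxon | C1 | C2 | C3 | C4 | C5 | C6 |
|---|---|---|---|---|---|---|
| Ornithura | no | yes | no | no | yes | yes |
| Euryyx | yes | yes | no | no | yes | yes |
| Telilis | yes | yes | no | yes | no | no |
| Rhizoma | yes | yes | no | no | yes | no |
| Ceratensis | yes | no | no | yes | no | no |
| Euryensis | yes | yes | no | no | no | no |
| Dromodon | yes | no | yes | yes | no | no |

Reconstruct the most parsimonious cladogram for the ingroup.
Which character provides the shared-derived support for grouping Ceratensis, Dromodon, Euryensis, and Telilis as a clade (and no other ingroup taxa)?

C5

Character polarity is set by the outgroup: the derived state is whichever differs from the outgroup's state, so for C2, C5, C6 the derived state is 'no', and for the remaining characters it is 'yes'.
All ingroup taxa share the derived state 'yes' for C1; it defines the ingroup but does not resolve relationships within it.
Only Ceratensis and Dromodon show the derived state 'no' for C2, supporting them as a clade.
C3: derived state 'yes' in Dromodon only — an autapomorphy, so it tells us nothing about relationships among taxa.
Only Ceratensis, Dromodon, and Telilis show the derived state 'yes' for C4, supporting them as a clade.
Only Ceratensis, Dromodon, Euryensis, and Telilis show the derived state 'no' for C5, supporting them as a clade.
Only Ceratensis, Dromodon, Euryensis, Rhizoma, and Telilis show the derived state 'no' for C6, supporting them as a clade.
Most parsimonious ingroup topology: (Euryyx,(((Telilis,(Ceratensis,Dromodon)),Euryensis),Rhizoma)).
The clade {Ceratensis, Dromodon, Euryensis, Telilis} is supported by C5: its derived state 'no' occurs in exactly those taxa and in no other taxon (including the outgroup).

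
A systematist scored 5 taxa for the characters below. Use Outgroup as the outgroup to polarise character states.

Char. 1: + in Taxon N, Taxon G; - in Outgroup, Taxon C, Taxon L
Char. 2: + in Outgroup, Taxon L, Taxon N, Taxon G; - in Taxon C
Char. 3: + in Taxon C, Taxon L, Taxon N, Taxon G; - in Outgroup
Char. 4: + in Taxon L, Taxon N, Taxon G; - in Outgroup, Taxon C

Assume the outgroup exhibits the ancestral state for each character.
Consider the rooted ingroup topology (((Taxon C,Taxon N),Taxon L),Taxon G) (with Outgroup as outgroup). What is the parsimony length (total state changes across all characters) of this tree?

6

Map each character onto (((Taxon C,Taxon N),Taxon L),Taxon G) (rooted by Outgroup) and count the minimum state changes it requires (Fitch parsimony):
Char. 1: 2; Char. 2: 1; Char. 3: 1; Char. 4: 2.
Total tree length = 6.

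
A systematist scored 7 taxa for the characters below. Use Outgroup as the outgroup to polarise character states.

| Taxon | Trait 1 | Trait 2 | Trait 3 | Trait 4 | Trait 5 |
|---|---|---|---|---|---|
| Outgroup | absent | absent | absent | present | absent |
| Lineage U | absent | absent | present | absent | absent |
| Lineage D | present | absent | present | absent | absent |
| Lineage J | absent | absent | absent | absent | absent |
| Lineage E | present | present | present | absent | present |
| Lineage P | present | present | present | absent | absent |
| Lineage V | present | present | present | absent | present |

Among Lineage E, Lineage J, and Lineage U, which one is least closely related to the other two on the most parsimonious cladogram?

Character polarity is set by the outgroup: the derived state is whichever differs from the outgroup's state, so for Trait 4 the derived state is 'absent', and for the remaining characters it is 'present'.
Only Lineage D, Lineage E, Lineage P, and Lineage V show the derived state 'present' for Trait 1, supporting them as a clade.
Trait 2 (derived state 'present') is shared by Lineage E, Lineage P, and Lineage V — a synapomorphy uniting that clade.
Trait 3: derived state 'present' in Lineage D, Lineage E, Lineage P, Lineage U, and Lineage V only — synapomorphy for {Lineage D, Lineage E, Lineage P, Lineage U, Lineage V}.
Trait 4 (derived state 'absent') is shared by all ingroup taxa — unites the whole ingroup.
Only Lineage E and Lineage V show the derived state 'present' for Trait 5, supporting them as a clade.
Most parsimonious ingroup topology: ((Lineage U,(Lineage D,((Lineage E,Lineage V),Lineage P))),Lineage J).
Lineage U and Lineage E share a more recent common ancestor with each other than either does with Lineage J, so Lineage J is the least closely related of the three.

Lineage J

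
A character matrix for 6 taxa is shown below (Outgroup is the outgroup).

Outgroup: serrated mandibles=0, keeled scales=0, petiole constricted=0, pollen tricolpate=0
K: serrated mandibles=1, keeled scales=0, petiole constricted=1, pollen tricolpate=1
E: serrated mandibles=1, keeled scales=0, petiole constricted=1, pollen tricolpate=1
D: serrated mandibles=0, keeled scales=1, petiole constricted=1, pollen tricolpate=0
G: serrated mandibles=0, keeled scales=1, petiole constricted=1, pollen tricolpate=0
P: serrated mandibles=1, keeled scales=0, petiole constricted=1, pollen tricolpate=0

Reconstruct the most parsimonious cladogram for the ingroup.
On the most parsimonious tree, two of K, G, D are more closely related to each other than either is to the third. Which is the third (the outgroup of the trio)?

The outgroup has state '0' for every character, so '1' is the derived state throughout.
serrated mandibles: derived state '1' in E, K, and P only — synapomorphy for {E, K, P}.
keeled scales: derived state '1' in D and G only — synapomorphy for {D, G}.
petiole constricted (derived state '1') is shared by all ingroup taxa — unites the whole ingroup.
Only E and K show the derived state '1' for pollen tricolpate, supporting them as a clade.
Most parsimonious ingroup topology: (((K,E),P),(D,G)).
G and D share a more recent common ancestor with each other than either does with K, so K is the least closely related of the three.

K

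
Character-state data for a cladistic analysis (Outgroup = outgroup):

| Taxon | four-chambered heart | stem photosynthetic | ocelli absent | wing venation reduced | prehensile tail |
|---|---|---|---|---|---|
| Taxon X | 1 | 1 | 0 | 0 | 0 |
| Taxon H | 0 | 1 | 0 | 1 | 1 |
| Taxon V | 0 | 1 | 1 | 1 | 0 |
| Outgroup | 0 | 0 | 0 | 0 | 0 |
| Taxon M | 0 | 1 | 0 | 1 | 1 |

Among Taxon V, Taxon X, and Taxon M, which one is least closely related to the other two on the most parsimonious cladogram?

Taxon X

The outgroup has state '0' for every character, so '1' is the derived state throughout.
four-chambered heart: derived state '1' in Taxon X only — an autapomorphy, so it tells us nothing about relationships among taxa.
All ingroup taxa share the derived state '1' for stem photosynthetic; it defines the ingroup but does not resolve relationships within it.
ocelli absent: derived state '1' in Taxon V only — an autapomorphy, so it tells us nothing about relationships among taxa.
wing venation reduced: derived state '1' in Taxon H, Taxon M, and Taxon V only — synapomorphy for {Taxon H, Taxon M, Taxon V}.
Only Taxon H and Taxon M show the derived state '1' for prehensile tail, supporting them as a clade.
Most parsimonious ingroup topology: (((Taxon H,Taxon M),Taxon V),Taxon X).
Taxon M and Taxon V share a more recent common ancestor with each other than either does with Taxon X, so Taxon X is the least closely related of the three.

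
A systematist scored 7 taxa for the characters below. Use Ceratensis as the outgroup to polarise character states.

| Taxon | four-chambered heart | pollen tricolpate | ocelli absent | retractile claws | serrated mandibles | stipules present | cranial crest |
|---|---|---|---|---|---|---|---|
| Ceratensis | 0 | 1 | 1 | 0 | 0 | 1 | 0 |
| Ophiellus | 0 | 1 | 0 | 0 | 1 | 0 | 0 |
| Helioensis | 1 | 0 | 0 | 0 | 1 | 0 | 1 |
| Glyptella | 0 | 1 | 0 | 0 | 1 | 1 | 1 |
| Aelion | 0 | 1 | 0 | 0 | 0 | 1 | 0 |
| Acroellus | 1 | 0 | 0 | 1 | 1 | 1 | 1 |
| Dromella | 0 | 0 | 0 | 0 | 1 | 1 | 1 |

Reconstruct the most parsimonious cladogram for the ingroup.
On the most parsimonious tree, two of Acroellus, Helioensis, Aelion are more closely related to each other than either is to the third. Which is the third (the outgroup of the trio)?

Aelion

Character polarity is set by the outgroup: the derived state is whichever differs from the outgroup's state, so for pollen tricolpate, ocelli absent, stipules present the derived state is '0', and for the remaining characters it is '1'.
Only Acroellus and Helioensis show the derived state '1' for four-chambered heart, supporting them as a clade.
pollen tricolpate (derived state '0') is shared by Acroellus, Dromella, and Helioensis — a synapomorphy uniting that clade.
ocelli absent (derived state '0') is shared by all ingroup taxa — unites the whole ingroup.
retractile claws (derived state '1') is unique to Acroellus (autapomorphy; uninformative for grouping).
serrated mandibles (derived state '1') is shared by Acroellus, Dromella, Glyptella, Helioensis, and Ophiellus — a synapomorphy uniting that clade.
stipules present (state '0') occurs in Helioensis and Ophiellus but conflicts with the nesting implied by the other characters — most parsimoniously interpreted as homoplasy.
cranial crest: derived state '1' in Acroellus, Dromella, Glyptella, and Helioensis only — synapomorphy for {Acroellus, Dromella, Glyptella, Helioensis}.
Most parsimonious ingroup topology: ((Ophiellus,(((Helioensis,Acroellus),Dromella),Glyptella)),Aelion).
Acroellus and Helioensis share a more recent common ancestor with each other than either does with Aelion, so Aelion is the least closely related of the three.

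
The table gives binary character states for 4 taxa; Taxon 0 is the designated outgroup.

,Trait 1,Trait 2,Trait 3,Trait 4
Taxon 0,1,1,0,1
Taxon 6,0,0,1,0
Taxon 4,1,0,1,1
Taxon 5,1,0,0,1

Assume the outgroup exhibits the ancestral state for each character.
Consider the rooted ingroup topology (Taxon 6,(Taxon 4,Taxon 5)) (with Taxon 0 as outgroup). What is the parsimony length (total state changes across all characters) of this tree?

5

Map each character onto (Taxon 6,(Taxon 4,Taxon 5)) (rooted by Taxon 0) and count the minimum state changes it requires (Fitch parsimony):
Trait 1: 1; Trait 2: 1; Trait 3: 2; Trait 4: 1.
Total tree length = 5.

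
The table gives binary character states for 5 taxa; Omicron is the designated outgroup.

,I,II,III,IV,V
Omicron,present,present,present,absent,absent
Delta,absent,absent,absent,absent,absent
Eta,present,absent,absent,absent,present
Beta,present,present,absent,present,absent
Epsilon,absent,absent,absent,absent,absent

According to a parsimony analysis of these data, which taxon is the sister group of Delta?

Epsilon

Character polarity is set by the outgroup: the derived state is whichever differs from the outgroup's state, so for I, II, III the derived state is 'absent', and for the remaining characters it is 'present'.
I: derived state 'absent' in Delta and Epsilon only — synapomorphy for {Delta, Epsilon}.
II: derived state 'absent' in Delta, Epsilon, and Eta only — synapomorphy for {Delta, Epsilon, Eta}.
All ingroup taxa share the derived state 'absent' for III; it defines the ingroup but does not resolve relationships within it.
IV (derived state 'present') is unique to Beta (autapomorphy; uninformative for grouping).
V: derived state 'present' in Eta only — an autapomorphy, so it tells us nothing about relationships among taxa.
Most parsimonious ingroup topology: (((Delta,Epsilon),Eta),Beta).
Delta and Epsilon form a cherry on this tree, so they are sister taxa.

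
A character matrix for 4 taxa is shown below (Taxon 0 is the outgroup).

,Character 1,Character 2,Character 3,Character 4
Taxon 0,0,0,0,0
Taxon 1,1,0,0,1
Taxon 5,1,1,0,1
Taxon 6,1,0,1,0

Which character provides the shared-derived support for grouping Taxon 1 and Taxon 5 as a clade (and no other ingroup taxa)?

The outgroup has state '0' for every character, so '1' is the derived state throughout.
Character 1 (derived state '1') is shared by all ingroup taxa — unites the whole ingroup.
Character 2: derived state '1' in Taxon 5 only — an autapomorphy, so it tells us nothing about relationships among taxa.
Character 3: derived state '1' in Taxon 6 only — an autapomorphy, so it tells us nothing about relationships among taxa.
Character 4: derived state '1' in Taxon 1 and Taxon 5 only — synapomorphy for {Taxon 1, Taxon 5}.
Most parsimonious ingroup topology: ((Taxon 1,Taxon 5),Taxon 6).
The clade {Taxon 1, Taxon 5} is supported by Character 4: its derived state '1' occurs in exactly those taxa and in no other taxon (including the outgroup).

Character 4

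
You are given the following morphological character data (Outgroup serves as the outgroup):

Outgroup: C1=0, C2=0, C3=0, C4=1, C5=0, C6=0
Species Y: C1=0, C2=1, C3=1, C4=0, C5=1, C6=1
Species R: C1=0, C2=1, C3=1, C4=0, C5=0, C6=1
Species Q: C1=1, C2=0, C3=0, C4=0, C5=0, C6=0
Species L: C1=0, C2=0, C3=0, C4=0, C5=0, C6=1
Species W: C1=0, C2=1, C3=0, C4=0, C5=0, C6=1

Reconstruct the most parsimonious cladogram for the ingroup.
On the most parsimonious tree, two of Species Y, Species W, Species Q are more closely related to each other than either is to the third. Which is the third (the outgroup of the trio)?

Character polarity is set by the outgroup: the derived state is whichever differs from the outgroup's state, so for C4 the derived state is '0', and for the remaining characters it is '1'.
C1 (derived state '1') is unique to Species Q (autapomorphy; uninformative for grouping).
C2: derived state '1' in Species R, Species W, and Species Y only — synapomorphy for {Species R, Species W, Species Y}.
C3 (derived state '1') is shared by Species R and Species Y — a synapomorphy uniting that clade.
C4 (derived state '0') is shared by all ingroup taxa — unites the whole ingroup.
C5: derived state '1' in Species Y only — an autapomorphy, so it tells us nothing about relationships among taxa.
C6: derived state '1' in Species L, Species R, Species W, and Species Y only — synapomorphy for {Species L, Species R, Species W, Species Y}.
Most parsimonious ingroup topology: ((((Species Y,Species R),Species W),Species L),Species Q).
Species W and Species Y share a more recent common ancestor with each other than either does with Species Q, so Species Q is the least closely related of the three.

Species Q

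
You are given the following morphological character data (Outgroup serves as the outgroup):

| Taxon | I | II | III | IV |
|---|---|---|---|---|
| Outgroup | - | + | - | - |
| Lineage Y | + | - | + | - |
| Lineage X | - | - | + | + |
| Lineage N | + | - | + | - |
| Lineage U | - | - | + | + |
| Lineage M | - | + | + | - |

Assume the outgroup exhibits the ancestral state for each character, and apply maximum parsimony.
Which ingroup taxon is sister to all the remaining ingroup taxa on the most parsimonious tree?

Character polarity is set by the outgroup: the derived state is whichever differs from the outgroup's state, so for II the derived state is '-', and for the remaining characters it is '+'.
Only Lineage N and Lineage Y show the derived state '+' for I, supporting them as a clade.
II: derived state '-' in Lineage N, Lineage U, Lineage X, and Lineage Y only — synapomorphy for {Lineage N, Lineage U, Lineage X, Lineage Y}.
III (derived state '+') is shared by all ingroup taxa — unites the whole ingroup.
IV: derived state '+' in Lineage U and Lineage X only — synapomorphy for {Lineage U, Lineage X}.
Most parsimonious ingroup topology: (((Lineage Y,Lineage N),(Lineage X,Lineage U)),Lineage M).
Lineage M is sister to the clade containing all other ingroup taxa, so it is the earliest-diverging (most basal) ingroup lineage.

Lineage M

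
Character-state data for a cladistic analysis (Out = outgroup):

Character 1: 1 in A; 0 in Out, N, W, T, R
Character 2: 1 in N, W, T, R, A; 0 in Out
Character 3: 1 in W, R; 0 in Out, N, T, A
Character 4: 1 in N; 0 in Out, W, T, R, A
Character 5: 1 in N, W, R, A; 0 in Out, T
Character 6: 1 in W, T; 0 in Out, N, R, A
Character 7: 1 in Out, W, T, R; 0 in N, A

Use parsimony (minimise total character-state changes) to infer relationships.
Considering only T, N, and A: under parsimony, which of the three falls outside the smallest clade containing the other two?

Character polarity is set by the outgroup: the derived state is whichever differs from the outgroup's state, so for Character 7 the derived state is '0', and for the remaining characters it is '1'.
Character 1: derived state '1' in A only — an autapomorphy, so it tells us nothing about relationships among taxa.
All ingroup taxa share the derived state '1' for Character 2; it defines the ingroup but does not resolve relationships within it.
Only R and W show the derived state '1' for Character 3, supporting them as a clade.
Character 4 (derived state '1') is unique to N (autapomorphy; uninformative for grouping).
Only A, N, R, and W show the derived state '1' for Character 5, supporting them as a clade.
Character 6 groups T and W, which is incompatible with the clades supported by the remaining characters; treating it as convergent (homoplasy) costs fewer steps than any alternative tree.
Character 7: derived state '0' in A and N only — synapomorphy for {A, N}.
Most parsimonious ingroup topology: (((N,A),(W,R)),T).
N and A share a more recent common ancestor with each other than either does with T, so T is the least closely related of the three.

T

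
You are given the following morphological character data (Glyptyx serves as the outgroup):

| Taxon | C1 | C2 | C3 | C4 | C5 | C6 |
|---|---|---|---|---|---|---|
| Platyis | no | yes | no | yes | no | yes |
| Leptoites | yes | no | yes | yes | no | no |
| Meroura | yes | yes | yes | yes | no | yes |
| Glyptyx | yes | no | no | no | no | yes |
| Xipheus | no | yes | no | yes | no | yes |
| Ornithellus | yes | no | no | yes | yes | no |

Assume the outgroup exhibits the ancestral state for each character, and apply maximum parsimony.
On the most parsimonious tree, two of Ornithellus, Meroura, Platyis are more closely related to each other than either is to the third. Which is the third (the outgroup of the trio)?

Character polarity is set by the outgroup: the derived state is whichever differs from the outgroup's state, so for C1, C6 the derived state is 'no', and for the remaining characters it is 'yes'.
C1 (derived state 'no') is shared by Platyis and Xipheus — a synapomorphy uniting that clade.
C2 (derived state 'yes') is shared by Meroura, Platyis, and Xipheus — a synapomorphy uniting that clade.
C3 (state 'yes') occurs in Leptoites and Meroura but conflicts with the nesting implied by the other characters — most parsimoniously interpreted as homoplasy.
C4 (derived state 'yes') is shared by all ingroup taxa — unites the whole ingroup.
C5 (derived state 'yes') is unique to Ornithellus (autapomorphy; uninformative for grouping).
C6: derived state 'no' in Leptoites and Ornithellus only — synapomorphy for {Leptoites, Ornithellus}.
Most parsimonious ingroup topology: (((Xipheus,Platyis),Meroura),(Ornithellus,Leptoites)).
Meroura and Platyis share a more recent common ancestor with each other than either does with Ornithellus, so Ornithellus is the least closely related of the three.

Ornithellus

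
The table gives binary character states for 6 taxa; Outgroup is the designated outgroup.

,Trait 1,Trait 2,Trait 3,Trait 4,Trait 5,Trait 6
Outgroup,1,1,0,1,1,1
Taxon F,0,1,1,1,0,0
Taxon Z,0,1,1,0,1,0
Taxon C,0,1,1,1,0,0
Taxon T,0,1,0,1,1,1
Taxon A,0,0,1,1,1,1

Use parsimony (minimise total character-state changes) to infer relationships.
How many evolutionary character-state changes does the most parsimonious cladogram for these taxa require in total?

6

Character polarity is set by the outgroup: the derived state is whichever differs from the outgroup's state, so for Trait 1, Trait 2, Trait 4, Trait 5, Trait 6 the derived state is '0', and for the remaining characters it is '1'.
Trait 1 (derived state '0') is shared by all ingroup taxa — unites the whole ingroup.
Trait 2: derived state '0' in Taxon A only — an autapomorphy, so it tells us nothing about relationships among taxa.
Trait 3 (derived state '1') is shared by Taxon A, Taxon C, Taxon F, and Taxon Z — a synapomorphy uniting that clade.
Trait 4: derived state '0' in Taxon Z only — an autapomorphy, so it tells us nothing about relationships among taxa.
Only Taxon C and Taxon F show the derived state '0' for Trait 5, supporting them as a clade.
Only Taxon C, Taxon F, and Taxon Z show the derived state '0' for Trait 6, supporting them as a clade.
Most parsimonious ingroup topology: ((((Taxon F,Taxon C),Taxon Z),Taxon A),Taxon T).
Changes per character on this tree: Trait 1: 1; Trait 2: 1; Trait 3: 1; Trait 4: 1; Trait 5: 1; Trait 6: 1.
Total = 6.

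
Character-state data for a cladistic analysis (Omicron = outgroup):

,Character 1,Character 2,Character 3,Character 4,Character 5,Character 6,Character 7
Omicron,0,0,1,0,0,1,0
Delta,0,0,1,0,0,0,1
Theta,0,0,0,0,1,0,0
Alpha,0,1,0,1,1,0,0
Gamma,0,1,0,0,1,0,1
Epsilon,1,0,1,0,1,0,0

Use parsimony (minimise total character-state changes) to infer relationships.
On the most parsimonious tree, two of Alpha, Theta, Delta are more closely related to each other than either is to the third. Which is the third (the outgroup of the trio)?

Delta

Character polarity is set by the outgroup: the derived state is whichever differs from the outgroup's state, so for Character 3, Character 6 the derived state is '0', and for the remaining characters it is '1'.
Character 1 (derived state '1') is unique to Epsilon (autapomorphy; uninformative for grouping).
Character 2: derived state '1' in Alpha and Gamma only — synapomorphy for {Alpha, Gamma}.
Only Alpha, Gamma, and Theta show the derived state '0' for Character 3, supporting them as a clade.
Character 4: derived state '1' in Alpha only — an autapomorphy, so it tells us nothing about relationships among taxa.
Character 5: derived state '1' in Alpha, Epsilon, Gamma, and Theta only — synapomorphy for {Alpha, Epsilon, Gamma, Theta}.
Character 6 (derived state '0') is shared by all ingroup taxa — unites the whole ingroup.
Character 7 groups Delta and Gamma, which is incompatible with the clades supported by the remaining characters; treating it as convergent (homoplasy) costs fewer steps than any alternative tree.
Most parsimonious ingroup topology: (Delta,((Theta,(Alpha,Gamma)),Epsilon)).
Alpha and Theta share a more recent common ancestor with each other than either does with Delta, so Delta is the least closely related of the three.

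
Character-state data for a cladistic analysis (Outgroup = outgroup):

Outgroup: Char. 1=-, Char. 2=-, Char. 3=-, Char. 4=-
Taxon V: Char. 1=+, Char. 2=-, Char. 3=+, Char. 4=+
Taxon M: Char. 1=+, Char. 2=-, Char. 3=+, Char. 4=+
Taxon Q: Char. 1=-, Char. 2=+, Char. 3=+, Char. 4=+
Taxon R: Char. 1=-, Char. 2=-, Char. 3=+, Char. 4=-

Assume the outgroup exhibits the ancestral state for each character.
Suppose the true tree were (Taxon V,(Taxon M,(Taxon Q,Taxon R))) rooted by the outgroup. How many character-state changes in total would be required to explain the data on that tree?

Map each character onto (Taxon V,(Taxon M,(Taxon Q,Taxon R))) (rooted by Outgroup) and count the minimum state changes it requires (Fitch parsimony):
Char. 1: 2; Char. 2: 1; Char. 3: 1; Char. 4: 2.
Total tree length = 6.

6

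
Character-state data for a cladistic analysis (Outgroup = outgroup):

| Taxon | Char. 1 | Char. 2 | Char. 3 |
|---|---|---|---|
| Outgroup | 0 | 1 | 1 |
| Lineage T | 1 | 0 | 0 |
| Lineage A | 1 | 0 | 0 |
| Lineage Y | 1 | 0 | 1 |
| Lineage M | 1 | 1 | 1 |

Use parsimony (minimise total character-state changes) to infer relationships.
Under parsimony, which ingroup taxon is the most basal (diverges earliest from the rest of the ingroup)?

Character polarity is set by the outgroup: the derived state is whichever differs from the outgroup's state, so for Char. 2, Char. 3 the derived state is '0', and for the remaining characters it is '1'.
Char. 1 (derived state '1') is shared by all ingroup taxa — unites the whole ingroup.
Only Lineage A, Lineage T, and Lineage Y show the derived state '0' for Char. 2, supporting them as a clade.
Char. 3: derived state '0' in Lineage A and Lineage T only — synapomorphy for {Lineage A, Lineage T}.
Most parsimonious ingroup topology: (((Lineage A,Lineage T),Lineage Y),Lineage M).
Lineage M is sister to the clade containing all other ingroup taxa, so it is the earliest-diverging (most basal) ingroup lineage.

Lineage M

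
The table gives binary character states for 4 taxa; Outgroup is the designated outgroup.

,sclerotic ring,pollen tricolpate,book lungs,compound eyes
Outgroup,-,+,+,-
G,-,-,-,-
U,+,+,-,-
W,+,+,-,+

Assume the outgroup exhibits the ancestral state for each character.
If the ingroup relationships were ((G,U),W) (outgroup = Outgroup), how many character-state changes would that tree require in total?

5

Map each character onto ((G,U),W) (rooted by Outgroup) and count the minimum state changes it requires (Fitch parsimony):
sclerotic ring: 2; pollen tricolpate: 1; book lungs: 1; compound eyes: 1.
Total tree length = 5.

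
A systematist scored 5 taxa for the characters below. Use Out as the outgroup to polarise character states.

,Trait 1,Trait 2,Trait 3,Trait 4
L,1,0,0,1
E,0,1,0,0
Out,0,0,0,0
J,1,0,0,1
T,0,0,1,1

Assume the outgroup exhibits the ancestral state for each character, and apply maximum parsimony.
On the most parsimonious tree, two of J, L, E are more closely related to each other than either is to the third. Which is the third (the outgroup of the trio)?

E

The outgroup has state '0' for every character, so '1' is the derived state throughout.
Trait 1 (derived state '1') is shared by J and L — a synapomorphy uniting that clade.
Trait 2 (derived state '1') is unique to E (autapomorphy; uninformative for grouping).
Trait 3: derived state '1' in T only — an autapomorphy, so it tells us nothing about relationships among taxa.
Only J, L, and T show the derived state '1' for Trait 4, supporting them as a clade.
Most parsimonious ingroup topology: (((J,L),T),E).
L and J share a more recent common ancestor with each other than either does with E, so E is the least closely related of the three.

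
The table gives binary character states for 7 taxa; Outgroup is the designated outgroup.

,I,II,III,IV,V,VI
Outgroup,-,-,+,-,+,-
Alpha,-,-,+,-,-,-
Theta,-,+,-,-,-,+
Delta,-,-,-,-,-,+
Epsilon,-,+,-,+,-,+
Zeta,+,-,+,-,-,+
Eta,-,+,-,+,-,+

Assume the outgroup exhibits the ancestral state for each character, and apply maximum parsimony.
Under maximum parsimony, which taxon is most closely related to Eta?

Epsilon

Character polarity is set by the outgroup: the derived state is whichever differs from the outgroup's state, so for III, V the derived state is '-', and for the remaining characters it is '+'.
I (derived state '+') is unique to Zeta (autapomorphy; uninformative for grouping).
II (derived state '+') is shared by Epsilon, Eta, and Theta — a synapomorphy uniting that clade.
Only Delta, Epsilon, Eta, and Theta show the derived state '-' for III, supporting them as a clade.
IV (derived state '+') is shared by Epsilon and Eta — a synapomorphy uniting that clade.
All ingroup taxa share the derived state '-' for V; it defines the ingroup but does not resolve relationships within it.
VI (derived state '+') is shared by Delta, Epsilon, Eta, Theta, and Zeta — a synapomorphy uniting that clade.
Most parsimonious ingroup topology: (Alpha,(((Theta,(Epsilon,Eta)),Delta),Zeta)).
Eta and Epsilon form a cherry on this tree, so they are sister taxa.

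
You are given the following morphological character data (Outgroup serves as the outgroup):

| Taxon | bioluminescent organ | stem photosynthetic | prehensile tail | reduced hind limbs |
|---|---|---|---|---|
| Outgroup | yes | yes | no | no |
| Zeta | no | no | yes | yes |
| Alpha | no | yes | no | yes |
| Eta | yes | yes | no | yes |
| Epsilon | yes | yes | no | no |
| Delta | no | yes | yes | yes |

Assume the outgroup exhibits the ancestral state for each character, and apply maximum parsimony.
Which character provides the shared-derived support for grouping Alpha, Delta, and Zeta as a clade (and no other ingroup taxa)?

bioluminescent organ

Character polarity is set by the outgroup: the derived state is whichever differs from the outgroup's state, so for bioluminescent organ, stem photosynthetic the derived state is 'no', and for the remaining characters it is 'yes'.
bioluminescent organ (derived state 'no') is shared by Alpha, Delta, and Zeta — a synapomorphy uniting that clade.
stem photosynthetic: derived state 'no' in Zeta only — an autapomorphy, so it tells us nothing about relationships among taxa.
prehensile tail (derived state 'yes') is shared by Delta and Zeta — a synapomorphy uniting that clade.
Only Alpha, Delta, Eta, and Zeta show the derived state 'yes' for reduced hind limbs, supporting them as a clade.
Most parsimonious ingroup topology: ((((Zeta,Delta),Alpha),Eta),Epsilon).
The clade {Alpha, Delta, Zeta} is supported by bioluminescent organ: its derived state 'no' occurs in exactly those taxa and in no other taxon (including the outgroup).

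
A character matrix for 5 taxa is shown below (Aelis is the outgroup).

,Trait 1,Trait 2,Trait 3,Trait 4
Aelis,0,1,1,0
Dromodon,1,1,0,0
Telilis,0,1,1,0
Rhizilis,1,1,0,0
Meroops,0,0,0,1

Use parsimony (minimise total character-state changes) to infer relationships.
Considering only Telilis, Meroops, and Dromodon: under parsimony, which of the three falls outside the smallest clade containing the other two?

Character polarity is set by the outgroup: the derived state is whichever differs from the outgroup's state, so for Trait 2, Trait 3 the derived state is '0', and for the remaining characters it is '1'.
Trait 1: derived state '1' in Dromodon and Rhizilis only — synapomorphy for {Dromodon, Rhizilis}.
Trait 2: derived state '0' in Meroops only — an autapomorphy, so it tells us nothing about relationships among taxa.
Trait 3 (derived state '0') is shared by Dromodon, Meroops, and Rhizilis — a synapomorphy uniting that clade.
Trait 4 (derived state '1') is unique to Meroops (autapomorphy; uninformative for grouping).
Most parsimonious ingroup topology: (((Dromodon,Rhizilis),Meroops),Telilis).
Dromodon and Meroops share a more recent common ancestor with each other than either does with Telilis, so Telilis is the least closely related of the three.

Telilis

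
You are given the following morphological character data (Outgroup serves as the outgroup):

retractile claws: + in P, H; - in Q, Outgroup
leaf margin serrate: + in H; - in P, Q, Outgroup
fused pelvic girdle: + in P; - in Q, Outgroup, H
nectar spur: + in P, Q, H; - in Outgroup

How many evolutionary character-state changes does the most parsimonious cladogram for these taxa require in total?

The outgroup has state '-' for every character, so '+' is the derived state throughout.
Only H and P show the derived state '+' for retractile claws, supporting them as a clade.
leaf margin serrate: derived state '+' in H only — an autapomorphy, so it tells us nothing about relationships among taxa.
fused pelvic girdle (derived state '+') is unique to P (autapomorphy; uninformative for grouping).
nectar spur (derived state '+') is shared by all ingroup taxa — unites the whole ingroup.
Most parsimonious ingroup topology: (Q,(H,P)).
Changes per character on this tree: retractile claws: 1; leaf margin serrate: 1; fused pelvic girdle: 1; nectar spur: 1.
Total = 4.

4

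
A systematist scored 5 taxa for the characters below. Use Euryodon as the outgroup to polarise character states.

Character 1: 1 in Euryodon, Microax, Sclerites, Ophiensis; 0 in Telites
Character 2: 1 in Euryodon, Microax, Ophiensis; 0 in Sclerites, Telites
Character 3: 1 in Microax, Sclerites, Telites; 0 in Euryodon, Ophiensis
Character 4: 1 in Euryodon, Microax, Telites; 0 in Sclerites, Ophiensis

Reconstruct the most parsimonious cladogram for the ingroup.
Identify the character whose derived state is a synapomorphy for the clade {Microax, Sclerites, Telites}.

Character polarity is set by the outgroup: the derived state is whichever differs from the outgroup's state, so for Character 1, Character 2, Character 4 the derived state is '0', and for the remaining characters it is '1'.
Character 1 (derived state '0') is unique to Telites (autapomorphy; uninformative for grouping).
Only Sclerites and Telites show the derived state '0' for Character 2, supporting them as a clade.
Character 3: derived state '1' in Microax, Sclerites, and Telites only — synapomorphy for {Microax, Sclerites, Telites}.
Character 4 (state '0') occurs in Ophiensis and Sclerites but conflicts with the nesting implied by the other characters — most parsimoniously interpreted as homoplasy.
Most parsimonious ingroup topology: ((Microax,(Sclerites,Telites)),Ophiensis).
The clade {Microax, Sclerites, Telites} is supported by Character 3: its derived state '1' occurs in exactly those taxa and in no other taxon (including the outgroup).

Character 3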